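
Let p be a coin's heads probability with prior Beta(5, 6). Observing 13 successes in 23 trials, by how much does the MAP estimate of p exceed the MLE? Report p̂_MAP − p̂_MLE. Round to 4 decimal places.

MAP − MLE = -0.0340

Posterior is Beta(18, 16); MAP = (18−1)/(34−2) = 17/32 ≈ 0.53125.
MLE ignores the prior: p̂_MLE = k/n = 13/23 ≈ 0.56522.
Difference = 17/32 − 13/23 = -25/736 ≈ -0.0340.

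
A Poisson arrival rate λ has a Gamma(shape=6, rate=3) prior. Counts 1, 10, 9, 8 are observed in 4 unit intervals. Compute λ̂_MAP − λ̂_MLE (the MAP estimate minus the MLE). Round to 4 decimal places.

MAP − MLE = -2.2857

Σxᵢ = 28. Posterior is Gamma(34, 7); MAP = (34−1)/7 = 33/7 ≈ 4.71429.
MLE = x̄ = 28/4 ≈ 7.00000.
Difference = 33/7 − 28/4 = -16/7 ≈ -2.2857.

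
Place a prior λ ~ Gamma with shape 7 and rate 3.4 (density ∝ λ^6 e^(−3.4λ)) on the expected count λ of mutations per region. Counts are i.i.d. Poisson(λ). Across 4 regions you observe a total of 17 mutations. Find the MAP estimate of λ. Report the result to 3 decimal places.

λ̂_MAP = 3.108

Σxᵢ = 17, n = 4.
Posterior ∝ λ^6e^(−3.4λ) · λ^17e^(−4λ) = λ^23e^(−7.4λ), i.e. Gamma(shape=24, rate=7.4).
The mode of a Gamma(a, b) with a ≥ 1 (shape–rate) is (a−1)/b = 23/7.4 ≈ 3.108.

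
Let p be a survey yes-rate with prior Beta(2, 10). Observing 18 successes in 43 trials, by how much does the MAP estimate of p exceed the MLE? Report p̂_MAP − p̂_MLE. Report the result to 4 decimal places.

MAP − MLE = -0.0601

Posterior is Beta(20, 35); MAP = (20−1)/(55−2) = 19/53 ≈ 0.35849.
MLE ignores the prior: p̂_MLE = k/n = 18/43 ≈ 0.41860.
Difference = 19/53 − 18/43 = -137/2279 ≈ -0.0601.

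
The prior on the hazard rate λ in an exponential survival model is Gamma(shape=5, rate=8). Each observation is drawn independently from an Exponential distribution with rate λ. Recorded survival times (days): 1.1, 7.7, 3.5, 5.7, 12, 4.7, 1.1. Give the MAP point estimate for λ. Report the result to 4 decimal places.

λ̂_MAP = 0.2511

The Exponential(rate=λ) likelihood is ∝ λ^n e^(−λΣtᵢ). Here n = 7 and Σtᵢ = 1.1 + 7.7 + 3.5 + 5.7 + 12 + 4.7 + 1.1 = 35.8.
Posterior ∝ λ^4e^(−8λ) · λ^7e^(−35.8λ) = λ^11e^(−43.8λ), i.e. Gamma(12, 43.8).
Mode = (a−1)/b = 11/43.8 ≈ 0.2511.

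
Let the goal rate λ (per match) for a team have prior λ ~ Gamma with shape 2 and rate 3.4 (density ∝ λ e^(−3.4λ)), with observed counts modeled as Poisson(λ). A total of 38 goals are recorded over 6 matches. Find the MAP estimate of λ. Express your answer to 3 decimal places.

Σxᵢ = 38, n = 6.
Posterior ∝ λe^(−3.4λ) · λ^38e^(−6λ) = λ^39e^(−9.4λ), i.e. Gamma(shape=40, rate=9.4).
The mode of a Gamma(a, b) with a ≥ 1 (shape–rate) is (a−1)/b = 39/9.4 ≈ 4.149.

λ̂_MAP = 4.149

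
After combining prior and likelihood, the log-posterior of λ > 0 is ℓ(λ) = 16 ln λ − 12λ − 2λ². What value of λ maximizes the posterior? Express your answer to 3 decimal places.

λ̂_MAP = 1.000

ℓ'(λ) = 16/λ − 12 − 4λ. Setting this to zero and multiplying by λ: 4λ² + 12λ − 16 = 0.
λ = (−12 + √(12² + 4·4·16)) / (2·4) = (−12 + √400) / 8 = (−12 + 20)/8 = 1.
ℓ''(λ) = −16/λ² − 4 < 0, confirming a maximum.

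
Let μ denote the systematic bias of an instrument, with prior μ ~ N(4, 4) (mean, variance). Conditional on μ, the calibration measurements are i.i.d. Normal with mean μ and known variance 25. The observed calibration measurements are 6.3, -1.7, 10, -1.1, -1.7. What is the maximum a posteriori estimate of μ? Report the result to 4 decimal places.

n = 5; x̄ = (6.3 + (-1.7) + 10 + (-1.1) + (-1.7))/5 = 11.8/5 = 2.36.
For a Normal prior and Normal likelihood with known variance, the posterior is Normal; its mode equals its mean, the precision-weighted average.
Prior precision 1/σ₀² = 1/4 = 0.25; data precision n/σ² = 5/25 = 0.2.
μ̂ = (0.25·4 + 0.2·2.36) / (0.25 + 0.2) = 1.472/0.45 = 736/225 ≈ 3.2711.

μ̂_MAP = 3.2711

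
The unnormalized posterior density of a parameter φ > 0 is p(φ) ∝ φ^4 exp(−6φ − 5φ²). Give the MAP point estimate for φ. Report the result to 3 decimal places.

ℓ'(φ) = 4/φ − 6 − 10φ. Setting this to zero and multiplying by φ: 10φ² + 6φ − 4 = 0.
φ = (−6 + √(6² + 4·10·4)) / (2·10) = (−6 + √196) / 20 = (−6 + 14)/20 = 2/5.
ℓ''(φ) = −4/φ² − 10 < 0, confirming a maximum.

φ̂_MAP = 0.400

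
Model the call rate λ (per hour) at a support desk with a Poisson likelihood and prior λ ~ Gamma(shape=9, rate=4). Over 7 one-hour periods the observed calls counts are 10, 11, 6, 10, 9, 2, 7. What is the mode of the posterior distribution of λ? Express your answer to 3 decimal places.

Σxᵢ = 10+11+6+10+9+2+7 = 55, with n = 7.
Posterior ∝ λ^8e^(−4λ) · λ^55e^(−7λ) = λ^63e^(−11λ), i.e. Gamma(shape=64, rate=11).
The mode of a Gamma(a, b) with a ≥ 1 (shape–rate) is (a−1)/b = 63/11 ≈ 5.727.

λ̂_MAP = 5.727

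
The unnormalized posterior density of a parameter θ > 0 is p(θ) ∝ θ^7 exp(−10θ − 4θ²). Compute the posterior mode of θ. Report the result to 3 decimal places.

θ̂_MAP = 0.500

ℓ'(θ) = 7/θ − 10 − 8θ. Setting this to zero and multiplying by θ: 8θ² + 10θ − 7 = 0.
θ = (−10 + √(10² + 4·8·7)) / (2·8) = (−10 + √324) / 16 = (−10 + 18)/16 = 1/2.
ℓ''(θ) = −7/θ² − 8 < 0, confirming a maximum.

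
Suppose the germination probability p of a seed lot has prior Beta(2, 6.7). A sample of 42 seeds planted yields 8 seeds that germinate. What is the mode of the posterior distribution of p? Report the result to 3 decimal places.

p̂_MAP = 0.185

Prior: Beta(2, 6.7).
Data: 8 successes in 42 trials. The binomial likelihood contributes p^8(1−p)^34, so the posterior is Beta(2+8, 6.7+34) = Beta(10, 40.7).
For Beta(a, b) with a, b > 1 the mode is (a−1)/(a+b−2) = 9/48.7 ≈ 0.185.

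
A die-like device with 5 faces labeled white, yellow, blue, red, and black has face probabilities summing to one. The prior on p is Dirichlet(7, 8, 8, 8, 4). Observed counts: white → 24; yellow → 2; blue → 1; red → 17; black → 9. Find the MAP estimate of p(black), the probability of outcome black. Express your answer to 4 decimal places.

The posterior is Dirichlet(αᵢ + nᵢ) = Dirichlet(31, 10, 9, 25, 13).
For a Dirichlet(a₁,…,a_K) with all aᵢ > 1, the mode has j-th component (aⱼ − 1)/(Σaᵢ − K).
Here Σaᵢ = 88 and K = 5, so p(black) = (13 − 1)/(88 − 5) = 12/83 ≈ 0.1446.

MAP estimate of p(black) = 0.1446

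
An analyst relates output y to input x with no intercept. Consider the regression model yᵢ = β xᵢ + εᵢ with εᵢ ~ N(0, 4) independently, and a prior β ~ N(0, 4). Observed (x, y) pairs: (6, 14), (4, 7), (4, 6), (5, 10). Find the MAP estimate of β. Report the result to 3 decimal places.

log p(β | y) = −Σ(yᵢ − βxᵢ)²/(2·4) − β²/(2·4) + const.
Setting the derivative to zero: Σxᵢ(yᵢ − βxᵢ)/4 − β/4 = 0, so β = Σxᵢyᵢ / (Σxᵢ² + σ²/τ²).
Σxᵢyᵢ = 6·14 + 4·7 + 4·6 + 5·10 = 186; Σxᵢ² = 93; σ²/τ² = 1.
β̂_MAP = 186 / (93 + 1) = 186/94 ≈ 1.979.

β̂_MAP = 1.979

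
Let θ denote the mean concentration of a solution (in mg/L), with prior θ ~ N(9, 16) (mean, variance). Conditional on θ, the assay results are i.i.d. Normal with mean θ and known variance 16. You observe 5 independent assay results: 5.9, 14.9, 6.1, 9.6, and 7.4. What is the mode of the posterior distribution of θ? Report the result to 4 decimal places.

n = 5; x̄ = (5.9 + 14.9 + 6.1 + 9.6 + 7.4)/5 = 43.9/5 = 8.78.
For a Normal prior and Normal likelihood with known variance, the posterior is Normal; its mode equals its mean, the precision-weighted average.
Prior precision 1/σ₀² = 1/16 = 0.0625; data precision n/σ² = 5/16 = 0.3125.
θ̂ = (0.0625·9 + 0.3125·8.78) / (0.0625 + 0.3125) = 3.30625/0.375 = 529/60 ≈ 8.8167.

θ̂_MAP = 8.8167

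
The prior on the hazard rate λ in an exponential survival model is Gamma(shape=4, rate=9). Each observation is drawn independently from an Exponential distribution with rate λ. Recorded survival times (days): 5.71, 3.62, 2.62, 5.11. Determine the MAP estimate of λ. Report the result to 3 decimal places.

The Exponential(rate=λ) likelihood is ∝ λ^n e^(−λΣtᵢ). Here n = 4 and Σtᵢ = 5.71 + 3.62 + 2.62 + 5.11 = 17.06.
Posterior ∝ λ^3e^(−9λ) · λ^4e^(−17.06λ) = λ^7e^(−26.06λ), i.e. Gamma(8, 26.06).
Mode = (a−1)/b = 7/26.06 ≈ 0.269.

λ̂_MAP = 0.269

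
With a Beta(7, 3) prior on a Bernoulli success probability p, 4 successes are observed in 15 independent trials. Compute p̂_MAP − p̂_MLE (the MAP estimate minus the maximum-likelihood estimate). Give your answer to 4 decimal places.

MAP − MLE = 0.1681

Posterior is Beta(11, 14); MAP = (11−1)/(25−2) = 10/23 ≈ 0.43478.
MLE ignores the prior: p̂_MLE = k/n = 4/15 ≈ 0.26667.
Difference = 10/23 − 4/15 = 58/345 ≈ 0.1681.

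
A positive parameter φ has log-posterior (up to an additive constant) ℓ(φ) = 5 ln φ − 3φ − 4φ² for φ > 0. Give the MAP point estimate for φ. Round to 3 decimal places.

φ̂_MAP = 0.625

ℓ'(φ) = 5/φ − 3 − 8φ. Setting this to zero and multiplying by φ: 8φ² + 3φ − 5 = 0.
φ = (−3 + √(3² + 4·8·5)) / (2·8) = (−3 + √169) / 16 = (−3 + 13)/16 = 5/8.
ℓ''(φ) = −5/φ² − 8 < 0, confirming a maximum.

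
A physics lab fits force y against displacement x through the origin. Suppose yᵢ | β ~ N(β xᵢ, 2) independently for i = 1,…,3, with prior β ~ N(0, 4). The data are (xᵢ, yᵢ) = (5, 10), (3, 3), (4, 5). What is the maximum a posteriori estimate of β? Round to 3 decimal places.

β̂_MAP = 1.564

log p(β | y) = −Σ(yᵢ − βxᵢ)²/(2·2) − β²/(2·4) + const.
Setting the derivative to zero: Σxᵢ(yᵢ − βxᵢ)/2 − β/4 = 0, so β = Σxᵢyᵢ / (Σxᵢ² + σ²/τ²).
Σxᵢyᵢ = 5·10 + 3·3 + 4·5 = 79; Σxᵢ² = 50; σ²/τ² = 0.5.
β̂_MAP = 79 / (50 + 0.5) = 79/50.5 ≈ 1.564.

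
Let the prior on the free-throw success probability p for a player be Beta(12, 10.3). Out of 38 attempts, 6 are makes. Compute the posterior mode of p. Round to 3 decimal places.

Prior: Beta(12, 10.3).
Data: 6 successes in 38 trials. The binomial likelihood contributes p^6(1−p)^32, so the posterior is Beta(12+6, 10.3+32) = Beta(18, 42.3).
For Beta(a, b) with a, b > 1 the mode is (a−1)/(a+b−2) = 17/58.3 ≈ 0.292.

p̂_MAP = 0.292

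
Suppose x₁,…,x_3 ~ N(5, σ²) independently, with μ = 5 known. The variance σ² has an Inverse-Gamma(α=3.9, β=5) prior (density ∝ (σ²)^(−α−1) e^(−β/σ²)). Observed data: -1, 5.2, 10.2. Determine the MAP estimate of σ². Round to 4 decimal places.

σ̂²_MAP = 5.7094

Sum of squared deviations about the known mean: SS = (-1−5)² + (5.2−5)² + (10.2−5)² = 63.08.
The Normal likelihood contributes (σ²)^(−n/2) exp(−SS/(2σ²)), so the posterior is Inverse-Gamma(α + n/2, β + SS/2) = Inverse-Gamma(5.4, 36.54).
The mode of Inverse-Gamma(a, b) is b/(a+1) = 36.54/6.4 ≈ 5.7094.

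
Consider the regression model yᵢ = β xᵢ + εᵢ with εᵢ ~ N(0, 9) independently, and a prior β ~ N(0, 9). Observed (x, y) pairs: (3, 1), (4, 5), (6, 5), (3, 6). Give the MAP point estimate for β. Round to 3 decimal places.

β̂_MAP = 1.000

log p(β | y) = −Σ(yᵢ − βxᵢ)²/(2·9) − β²/(2·9) + const.
Setting the derivative to zero: Σxᵢ(yᵢ − βxᵢ)/9 − β/9 = 0, so β = Σxᵢyᵢ / (Σxᵢ² + σ²/τ²).
Σxᵢyᵢ = 3·1 + 4·5 + 6·5 + 3·6 = 71; Σxᵢ² = 70; σ²/τ² = 1.
β̂_MAP = 71 / (70 + 1) = 71/71 ≈ 1.000.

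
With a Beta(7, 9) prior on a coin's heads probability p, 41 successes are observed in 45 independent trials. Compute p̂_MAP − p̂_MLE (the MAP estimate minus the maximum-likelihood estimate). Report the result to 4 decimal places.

MAP − MLE = -0.1145

Posterior is Beta(48, 13); MAP = (48−1)/(61−2) = 47/59 ≈ 0.79661.
MLE ignores the prior: p̂_MLE = k/n = 41/45 ≈ 0.91111.
Difference = 47/59 − 41/45 = -304/2655 ≈ -0.1145.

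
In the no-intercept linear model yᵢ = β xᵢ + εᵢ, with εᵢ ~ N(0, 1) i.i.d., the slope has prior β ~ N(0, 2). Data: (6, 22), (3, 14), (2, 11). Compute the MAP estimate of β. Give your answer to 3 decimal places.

log p(β | y) = −Σ(yᵢ − βxᵢ)²/(2·1) − β²/(2·2) + const.
Setting the derivative to zero: Σxᵢ(yᵢ − βxᵢ)/1 − β/2 = 0, so β = Σxᵢyᵢ / (Σxᵢ² + σ²/τ²).
Σxᵢyᵢ = 6·22 + 3·14 + 2·11 = 196; Σxᵢ² = 49; σ²/τ² = 0.5.
β̂_MAP = 196 / (49 + 0.5) = 196/49.5 ≈ 3.960.

β̂_MAP = 3.960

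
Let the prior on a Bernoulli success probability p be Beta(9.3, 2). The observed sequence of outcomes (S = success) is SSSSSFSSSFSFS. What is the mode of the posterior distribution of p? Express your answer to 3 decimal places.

p̂_MAP = 0.821

Prior: Beta(9.3, 2).
Data: 10 successes in 13 trials (from the sequence). The binomial likelihood contributes p^10(1−p)^3, so the posterior is Beta(9.3+10, 2+3) = Beta(19.3, 5).
For Beta(a, b) with a, b > 1 the mode is (a−1)/(a+b−2) = 18.3/22.3 ≈ 0.821.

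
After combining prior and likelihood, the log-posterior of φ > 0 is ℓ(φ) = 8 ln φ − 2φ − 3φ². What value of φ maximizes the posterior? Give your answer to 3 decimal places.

ℓ'(φ) = 8/φ − 2 − 6φ. Setting this to zero and multiplying by φ: 6φ² + 2φ − 8 = 0.
φ = (−2 + √(2² + 4·6·8)) / (2·6) = (−2 + √196) / 12 = (−2 + 14)/12 = 1.
ℓ''(φ) = −8/φ² − 6 < 0, confirming a maximum.

φ̂_MAP = 1.000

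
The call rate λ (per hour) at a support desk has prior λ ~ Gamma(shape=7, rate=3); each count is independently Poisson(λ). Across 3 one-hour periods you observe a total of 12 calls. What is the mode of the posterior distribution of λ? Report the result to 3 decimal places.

λ̂_MAP = 3.000

Σxᵢ = 12, n = 3.
Posterior ∝ λ^6e^(−3λ) · λ^12e^(−3λ) = λ^18e^(−6λ), i.e. Gamma(shape=19, rate=6).
The mode of a Gamma(a, b) with a ≥ 1 (shape–rate) is (a−1)/b = 18/6 ≈ 3.000.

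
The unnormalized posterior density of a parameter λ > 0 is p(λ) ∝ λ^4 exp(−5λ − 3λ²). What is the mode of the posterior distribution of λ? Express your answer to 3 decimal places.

ℓ'(λ) = 4/λ − 5 − 6λ. Setting this to zero and multiplying by λ: 6λ² + 5λ − 4 = 0.
λ = (−5 + √(5² + 4·6·4)) / (2·6) = (−5 + √121) / 12 = (−5 + 11)/12 = 1/2.
ℓ''(λ) = −4/λ² − 6 < 0, confirming a maximum.

λ̂_MAP = 0.500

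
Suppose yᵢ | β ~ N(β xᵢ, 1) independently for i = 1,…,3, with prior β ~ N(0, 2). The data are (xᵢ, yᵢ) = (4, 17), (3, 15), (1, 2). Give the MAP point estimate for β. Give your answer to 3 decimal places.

β̂_MAP = 4.340

log p(β | y) = −Σ(yᵢ − βxᵢ)²/(2·1) − β²/(2·2) + const.
Setting the derivative to zero: Σxᵢ(yᵢ − βxᵢ)/1 − β/2 = 0, so β = Σxᵢyᵢ / (Σxᵢ² + σ²/τ²).
Σxᵢyᵢ = 4·17 + 3·15 + 1·2 = 115; Σxᵢ² = 26; σ²/τ² = 0.5.
β̂_MAP = 115 / (26 + 0.5) = 115/26.5 ≈ 4.340.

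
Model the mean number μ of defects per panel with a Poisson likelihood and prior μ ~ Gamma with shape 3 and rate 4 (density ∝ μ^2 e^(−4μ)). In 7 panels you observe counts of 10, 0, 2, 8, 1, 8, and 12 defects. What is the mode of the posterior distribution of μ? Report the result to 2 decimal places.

μ̂_MAP = 3.91

Σxᵢ = 10+0+2+8+1+8+12 = 41, with n = 7.
Posterior ∝ μ^2e^(−4μ) · μ^41e^(−7μ) = μ^43e^(−11μ), i.e. Gamma(shape=44, rate=11).
The mode of a Gamma(a, b) with a ≥ 1 (shape–rate) is (a−1)/b = 43/11 ≈ 3.91.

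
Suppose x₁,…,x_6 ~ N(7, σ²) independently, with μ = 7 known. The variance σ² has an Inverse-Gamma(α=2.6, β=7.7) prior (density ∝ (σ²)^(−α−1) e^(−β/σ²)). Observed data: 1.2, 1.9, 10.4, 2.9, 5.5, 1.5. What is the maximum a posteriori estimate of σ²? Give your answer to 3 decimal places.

Sum of squared deviations about the known mean: SS = (1.2−7)² + (1.9−7)² + (10.4−7)² + (2.9−7)² + (5.5−7)² + (1.5−7)² = 120.52.
The Normal likelihood contributes (σ²)^(−n/2) exp(−SS/(2σ²)), so the posterior is Inverse-Gamma(α + n/2, β + SS/2) = Inverse-Gamma(5.6, 67.96).
The mode of Inverse-Gamma(a, b) is b/(a+1) = 67.96/6.6 ≈ 10.297.

σ̂²_MAP = 10.297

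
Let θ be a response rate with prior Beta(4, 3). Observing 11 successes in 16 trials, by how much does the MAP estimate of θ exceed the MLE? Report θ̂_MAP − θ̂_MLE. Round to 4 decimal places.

Posterior is Beta(15, 8); MAP = (15−1)/(23−2) = 14/21 ≈ 0.66667.
MLE ignores the prior: θ̂_MLE = k/n = 11/16 ≈ 0.68750.
Difference = 14/21 − 11/16 = -1/48 ≈ -0.0208.

MAP − MLE = -0.0208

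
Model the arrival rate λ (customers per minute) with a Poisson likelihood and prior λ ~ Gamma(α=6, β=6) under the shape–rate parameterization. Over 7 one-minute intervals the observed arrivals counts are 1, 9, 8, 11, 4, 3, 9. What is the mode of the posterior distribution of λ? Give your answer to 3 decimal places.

Σxᵢ = 1+9+8+11+4+3+9 = 45, with n = 7.
Posterior ∝ λ^5e^(−6λ) · λ^45e^(−7λ) = λ^50e^(−13λ), i.e. Gamma(shape=51, rate=13).
The mode of a Gamma(a, b) with a ≥ 1 (shape–rate) is (a−1)/b = 50/13 ≈ 3.846.

λ̂_MAP = 3.846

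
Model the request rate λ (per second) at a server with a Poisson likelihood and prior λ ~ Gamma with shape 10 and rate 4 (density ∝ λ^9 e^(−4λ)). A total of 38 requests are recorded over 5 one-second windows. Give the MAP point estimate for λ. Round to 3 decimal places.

λ̂_MAP = 5.222

Σxᵢ = 38, n = 5.
Posterior ∝ λ^9e^(−4λ) · λ^38e^(−5λ) = λ^47e^(−9λ), i.e. Gamma(shape=48, rate=9).
The mode of a Gamma(a, b) with a ≥ 1 (shape–rate) is (a−1)/b = 47/9 ≈ 5.222.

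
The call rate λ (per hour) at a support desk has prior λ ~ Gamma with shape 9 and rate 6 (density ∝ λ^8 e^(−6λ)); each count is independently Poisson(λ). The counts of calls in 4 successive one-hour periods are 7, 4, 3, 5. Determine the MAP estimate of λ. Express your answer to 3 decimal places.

Σxᵢ = 7+4+3+5 = 19, with n = 4.
Posterior ∝ λ^8e^(−6λ) · λ^19e^(−4λ) = λ^27e^(−10λ), i.e. Gamma(shape=28, rate=10).
The mode of a Gamma(a, b) with a ≥ 1 (shape–rate) is (a−1)/b = 27/10 ≈ 2.700.

λ̂_MAP = 2.700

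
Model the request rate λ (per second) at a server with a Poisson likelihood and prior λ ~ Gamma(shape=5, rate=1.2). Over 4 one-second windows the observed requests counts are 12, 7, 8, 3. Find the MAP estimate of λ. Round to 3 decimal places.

λ̂_MAP = 6.538

Σxᵢ = 12+7+8+3 = 30, with n = 4.
Posterior ∝ λ^4e^(−1.2λ) · λ^30e^(−4λ) = λ^34e^(−5.2λ), i.e. Gamma(shape=35, rate=5.2).
The mode of a Gamma(a, b) with a ≥ 1 (shape–rate) is (a−1)/b = 34/5.2 ≈ 6.538.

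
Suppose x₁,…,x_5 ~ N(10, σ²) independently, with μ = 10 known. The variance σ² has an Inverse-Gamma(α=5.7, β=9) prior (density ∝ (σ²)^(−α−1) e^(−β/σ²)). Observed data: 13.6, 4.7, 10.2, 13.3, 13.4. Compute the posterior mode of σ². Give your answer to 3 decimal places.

σ̂²_MAP = 4.432

Sum of squared deviations about the known mean: SS = (13.6−10)² + (4.7−10)² + (10.2−10)² + (13.3−10)² + (13.4−10)² = 63.54.
The Normal likelihood contributes (σ²)^(−n/2) exp(−SS/(2σ²)), so the posterior is Inverse-Gamma(α + n/2, β + SS/2) = Inverse-Gamma(8.2, 40.77).
The mode of Inverse-Gamma(a, b) is b/(a+1) = 40.77/9.2 ≈ 4.432.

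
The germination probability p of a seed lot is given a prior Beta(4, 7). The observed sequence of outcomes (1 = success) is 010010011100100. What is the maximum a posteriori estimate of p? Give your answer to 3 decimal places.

Prior: Beta(4, 7).
Data: 6 successes in 15 trials (from the sequence). The binomial likelihood contributes p^6(1−p)^9, so the posterior is Beta(4+6, 7+9) = Beta(10, 16).
For Beta(a, b) with a, b > 1 the mode is (a−1)/(a+b−2) = 9/24 ≈ 0.375.

p̂_MAP = 0.375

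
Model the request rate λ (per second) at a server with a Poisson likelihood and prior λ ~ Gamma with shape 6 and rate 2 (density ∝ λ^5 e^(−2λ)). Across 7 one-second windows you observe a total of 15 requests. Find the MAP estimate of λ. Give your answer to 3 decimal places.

λ̂_MAP = 2.222

Σxᵢ = 15, n = 7.
Posterior ∝ λ^5e^(−2λ) · λ^15e^(−7λ) = λ^20e^(−9λ), i.e. Gamma(shape=21, rate=9).
The mode of a Gamma(a, b) with a ≥ 1 (shape–rate) is (a−1)/b = 20/9 ≈ 2.222.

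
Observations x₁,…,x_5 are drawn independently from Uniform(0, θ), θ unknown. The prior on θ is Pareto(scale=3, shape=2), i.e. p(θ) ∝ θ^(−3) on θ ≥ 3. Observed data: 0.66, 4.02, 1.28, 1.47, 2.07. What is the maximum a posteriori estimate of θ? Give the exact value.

The Uniform(0, θ) likelihood is θ^(−n) for θ ≥ max(xᵢ), zero otherwise. Here max(xᵢ) = 4.02.
Posterior ∝ θ^(−3) · θ^(−5) = θ^(−8) on θ ≥ max(3, 4.02) = 4.02.
This density is strictly decreasing in θ, so the posterior mode lies at the lower boundary of the support.

θ̂_MAP = 4.02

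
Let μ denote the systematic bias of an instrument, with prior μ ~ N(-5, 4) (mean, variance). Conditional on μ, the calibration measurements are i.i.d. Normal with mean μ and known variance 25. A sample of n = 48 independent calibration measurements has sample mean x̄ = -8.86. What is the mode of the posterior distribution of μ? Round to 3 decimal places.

μ̂_MAP = -8.415

n = 48, x̄ = -8.86.
For a Normal prior and Normal likelihood with known variance, the posterior is Normal; its mode equals its mean, the precision-weighted average.
Prior precision 1/σ₀² = 1/4 = 0.25; data precision n/σ² = 48/25 = 1.92.
μ̂ = (0.25·(-5) + 1.92·(-8.86)) / (0.25 + 1.92) = (-18.2612)/2.17 = -45653/5425 ≈ -8.415.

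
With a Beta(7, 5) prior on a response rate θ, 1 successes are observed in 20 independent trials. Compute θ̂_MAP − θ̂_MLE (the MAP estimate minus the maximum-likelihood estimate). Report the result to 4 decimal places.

Posterior is Beta(8, 24); MAP = (8−1)/(32−2) = 7/30 ≈ 0.23333.
MLE ignores the prior: θ̂_MLE = k/n = 1/20 ≈ 0.05000.
Difference = 7/30 − 1/20 = 11/60 ≈ 0.1833.

MAP − MLE = 0.1833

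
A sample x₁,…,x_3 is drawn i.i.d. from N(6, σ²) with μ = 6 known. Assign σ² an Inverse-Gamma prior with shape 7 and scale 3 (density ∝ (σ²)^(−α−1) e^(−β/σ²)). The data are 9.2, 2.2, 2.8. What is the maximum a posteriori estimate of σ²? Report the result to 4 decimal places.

σ̂²_MAP = 2.1537

Sum of squared deviations about the known mean: SS = (9.2−6)² + (2.2−6)² + (2.8−6)² = 34.92.
The Normal likelihood contributes (σ²)^(−n/2) exp(−SS/(2σ²)), so the posterior is Inverse-Gamma(α + n/2, β + SS/2) = Inverse-Gamma(8.5, 20.46).
The mode of Inverse-Gamma(a, b) is b/(a+1) = 20.46/9.5 ≈ 2.1537.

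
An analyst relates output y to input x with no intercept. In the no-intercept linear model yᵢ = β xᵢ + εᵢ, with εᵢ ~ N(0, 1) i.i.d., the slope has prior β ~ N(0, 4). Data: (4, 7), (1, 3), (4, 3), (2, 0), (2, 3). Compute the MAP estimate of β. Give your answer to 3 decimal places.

β̂_MAP = 1.188

log p(β | y) = −Σ(yᵢ − βxᵢ)²/(2·1) − β²/(2·4) + const.
Setting the derivative to zero: Σxᵢ(yᵢ − βxᵢ)/1 − β/4 = 0, so β = Σxᵢyᵢ / (Σxᵢ² + σ²/τ²).
Σxᵢyᵢ = 4·7 + 1·3 + 4·3 + 2·0 + 2·3 = 49; Σxᵢ² = 41; σ²/τ² = 0.25.
β̂_MAP = 49 / (41 + 0.25) = 49/41.25 ≈ 1.188.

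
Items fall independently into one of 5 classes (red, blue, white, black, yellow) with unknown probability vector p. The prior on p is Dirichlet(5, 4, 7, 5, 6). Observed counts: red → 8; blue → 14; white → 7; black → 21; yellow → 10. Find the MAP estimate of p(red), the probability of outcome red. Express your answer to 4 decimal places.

MAP estimate of p(red) = 0.1463

The posterior is Dirichlet(αᵢ + nᵢ) = Dirichlet(13, 18, 14, 26, 16).
For a Dirichlet(a₁,…,a_K) with all aᵢ > 1, the mode has j-th component (aⱼ − 1)/(Σaᵢ − K).
Here Σaᵢ = 87 and K = 5, so p(red) = (13 − 1)/(87 − 5) = 12/82 ≈ 0.1463.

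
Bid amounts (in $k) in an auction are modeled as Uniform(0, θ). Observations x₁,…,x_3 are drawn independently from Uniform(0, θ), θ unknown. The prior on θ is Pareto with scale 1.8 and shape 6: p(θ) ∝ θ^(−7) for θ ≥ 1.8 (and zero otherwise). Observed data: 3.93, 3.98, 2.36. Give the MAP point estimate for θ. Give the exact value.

The Uniform(0, θ) likelihood is θ^(−n) for θ ≥ max(xᵢ), zero otherwise. Here max(xᵢ) = 3.98.
Posterior ∝ θ^(−7) · θ^(−3) = θ^(−10) on θ ≥ max(1.8, 3.98) = 3.98.
This density is strictly decreasing in θ, so the posterior mode lies at the lower boundary of the support.

θ̂_MAP = 3.98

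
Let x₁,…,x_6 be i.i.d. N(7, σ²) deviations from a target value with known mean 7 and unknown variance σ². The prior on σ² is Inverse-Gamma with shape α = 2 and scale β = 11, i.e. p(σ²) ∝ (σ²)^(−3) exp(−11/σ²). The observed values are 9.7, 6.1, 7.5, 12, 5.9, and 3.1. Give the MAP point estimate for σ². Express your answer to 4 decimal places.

Sum of squared deviations about the known mean: SS = (9.7−7)² + (6.1−7)² + (7.5−7)² + (12−7)² + (5.9−7)² + (3.1−7)² = 49.77.
The Normal likelihood contributes (σ²)^(−n/2) exp(−SS/(2σ²)), so the posterior is Inverse-Gamma(α + n/2, β + SS/2) = Inverse-Gamma(5, 35.885).
The mode of Inverse-Gamma(a, b) is b/(a+1) = 35.885/6 ≈ 5.9808.

σ̂²_MAP = 5.9808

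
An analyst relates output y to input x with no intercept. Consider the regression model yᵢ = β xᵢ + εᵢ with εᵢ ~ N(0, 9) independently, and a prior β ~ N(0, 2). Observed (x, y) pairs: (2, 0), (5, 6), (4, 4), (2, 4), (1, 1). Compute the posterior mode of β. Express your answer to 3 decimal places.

log p(β | y) = −Σ(yᵢ − βxᵢ)²/(2·9) − β²/(2·2) + const.
Setting the derivative to zero: Σxᵢ(yᵢ − βxᵢ)/9 − β/2 = 0, so β = Σxᵢyᵢ / (Σxᵢ² + σ²/τ²).
Σxᵢyᵢ = 2·0 + 5·6 + 4·4 + 2·4 + 1·1 = 55; Σxᵢ² = 50; σ²/τ² = 4.5.
β̂_MAP = 55 / (50 + 4.5) = 55/54.5 ≈ 1.009.

β̂_MAP = 1.009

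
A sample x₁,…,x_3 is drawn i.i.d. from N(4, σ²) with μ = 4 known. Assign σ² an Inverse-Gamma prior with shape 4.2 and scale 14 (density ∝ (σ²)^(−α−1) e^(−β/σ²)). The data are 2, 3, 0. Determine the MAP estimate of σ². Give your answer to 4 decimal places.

σ̂²_MAP = 3.6567

Sum of squared deviations about the known mean: SS = (2−4)² + (3−4)² + (0−4)² = 21.
The Normal likelihood contributes (σ²)^(−n/2) exp(−SS/(2σ²)), so the posterior is Inverse-Gamma(α + n/2, β + SS/2) = Inverse-Gamma(5.7, 24.5).
The mode of Inverse-Gamma(a, b) is b/(a+1) = 24.5/6.7 ≈ 3.6567.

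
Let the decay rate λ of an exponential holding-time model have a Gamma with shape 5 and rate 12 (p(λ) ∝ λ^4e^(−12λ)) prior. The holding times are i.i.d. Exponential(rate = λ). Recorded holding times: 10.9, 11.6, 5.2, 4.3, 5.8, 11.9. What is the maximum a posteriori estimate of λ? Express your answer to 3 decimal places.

λ̂_MAP = 0.162

The Exponential(rate=λ) likelihood is ∝ λ^n e^(−λΣtᵢ). Here n = 6 and Σtᵢ = 10.9 + 11.6 + 5.2 + 4.3 + 5.8 + 11.9 = 49.7.
Posterior ∝ λ^4e^(−12λ) · λ^6e^(−49.7λ) = λ^10e^(−61.7λ), i.e. Gamma(11, 61.7).
Mode = (a−1)/b = 10/61.7 ≈ 0.162.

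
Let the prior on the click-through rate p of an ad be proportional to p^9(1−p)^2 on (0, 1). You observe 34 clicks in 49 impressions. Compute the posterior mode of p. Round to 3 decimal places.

The prior density ∝ p^9(1−p)^2 is the kernel of Beta(10, 3).
Data: 34 successes in 49 trials. The binomial likelihood contributes p^34(1−p)^15, so the posterior is Beta(10+34, 3+15) = Beta(44, 18).
For Beta(a, b) with a, b > 1 the mode is (a−1)/(a+b−2) = 43/60 ≈ 0.717.

p̂_MAP = 0.717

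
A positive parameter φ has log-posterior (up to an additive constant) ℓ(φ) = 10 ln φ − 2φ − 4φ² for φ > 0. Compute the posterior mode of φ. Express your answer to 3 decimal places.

φ̂_MAP = 1.000

ℓ'(φ) = 10/φ − 2 − 8φ. Setting this to zero and multiplying by φ: 8φ² + 2φ − 10 = 0.
φ = (−2 + √(2² + 4·8·10)) / (2·8) = (−2 + √324) / 16 = (−2 + 18)/16 = 1.
ℓ''(φ) = −10/φ² − 8 < 0, confirming a maximum.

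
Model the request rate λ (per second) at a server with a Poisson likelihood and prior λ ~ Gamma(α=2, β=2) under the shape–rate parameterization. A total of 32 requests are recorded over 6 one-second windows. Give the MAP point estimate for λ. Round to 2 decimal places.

Σxᵢ = 32, n = 6.
Posterior ∝ λe^(−2λ) · λ^32e^(−6λ) = λ^33e^(−8λ), i.e. Gamma(shape=34, rate=8).
The mode of a Gamma(a, b) with a ≥ 1 (shape–rate) is (a−1)/b = 33/8 ≈ 4.13.

λ̂_MAP = 4.13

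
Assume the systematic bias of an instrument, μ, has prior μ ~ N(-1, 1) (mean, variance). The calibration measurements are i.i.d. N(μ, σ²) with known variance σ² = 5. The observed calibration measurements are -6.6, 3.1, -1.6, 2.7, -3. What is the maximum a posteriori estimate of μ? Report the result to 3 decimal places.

μ̂_MAP = -1.040

n = 5; x̄ = ((-6.6) + 3.1 + (-1.6) + 2.7 + (-3))/5 = -5.4/5 = -1.08.
For a Normal prior and Normal likelihood with known variance, the posterior is Normal; its mode equals its mean, the precision-weighted average.
Prior precision 1/σ₀² = 1/1 = 1; data precision n/σ² = 5/5 = 1.
μ̂ = (1·(-1) + 1·(-1.08)) / (1 + 1) = (-2.08)/2 = -1.040.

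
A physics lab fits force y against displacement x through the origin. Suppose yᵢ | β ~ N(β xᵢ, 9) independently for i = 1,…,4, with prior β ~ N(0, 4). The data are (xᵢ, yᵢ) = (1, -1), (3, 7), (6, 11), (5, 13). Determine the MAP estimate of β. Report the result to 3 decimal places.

β̂_MAP = 2.061

log p(β | y) = −Σ(yᵢ − βxᵢ)²/(2·9) − β²/(2·4) + const.
Setting the derivative to zero: Σxᵢ(yᵢ − βxᵢ)/9 − β/4 = 0, so β = Σxᵢyᵢ / (Σxᵢ² + σ²/τ²).
Σxᵢyᵢ = 1·(-1) + 3·7 + 6·11 + 5·13 = 151; Σxᵢ² = 71; σ²/τ² = 2.25.
β̂_MAP = 151 / (71 + 2.25) = 151/73.25 ≈ 2.061.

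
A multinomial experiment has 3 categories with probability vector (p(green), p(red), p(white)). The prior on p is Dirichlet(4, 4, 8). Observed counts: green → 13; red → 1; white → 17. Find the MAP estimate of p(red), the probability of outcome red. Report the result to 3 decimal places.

The posterior is Dirichlet(αᵢ + nᵢ) = Dirichlet(17, 5, 25).
For a Dirichlet(a₁,…,a_K) with all aᵢ > 1, the mode has j-th component (aⱼ − 1)/(Σaᵢ − K).
Here Σaᵢ = 47 and K = 3, so p(red) = (5 − 1)/(47 − 3) = 4/44 ≈ 0.091.

MAP estimate of p(red) = 0.091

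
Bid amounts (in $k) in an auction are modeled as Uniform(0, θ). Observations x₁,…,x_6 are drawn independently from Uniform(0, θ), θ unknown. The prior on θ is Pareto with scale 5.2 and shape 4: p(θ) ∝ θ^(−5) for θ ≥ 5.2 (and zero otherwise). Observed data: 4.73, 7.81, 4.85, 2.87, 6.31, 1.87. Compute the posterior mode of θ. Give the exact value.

The Uniform(0, θ) likelihood is θ^(−n) for θ ≥ max(xᵢ), zero otherwise. Here max(xᵢ) = 7.81.
Posterior ∝ θ^(−5) · θ^(−6) = θ^(−11) on θ ≥ max(5.2, 7.81) = 7.81.
This density is strictly decreasing in θ, so the posterior mode lies at the lower boundary of the support.

θ̂_MAP = 7.81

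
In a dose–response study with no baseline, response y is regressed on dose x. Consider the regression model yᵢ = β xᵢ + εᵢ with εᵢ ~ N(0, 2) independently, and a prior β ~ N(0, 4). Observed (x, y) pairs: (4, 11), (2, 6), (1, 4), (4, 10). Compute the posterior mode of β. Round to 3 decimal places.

β̂_MAP = 2.667

log p(β | y) = −Σ(yᵢ − βxᵢ)²/(2·2) − β²/(2·4) + const.
Setting the derivative to zero: Σxᵢ(yᵢ − βxᵢ)/2 − β/4 = 0, so β = Σxᵢyᵢ / (Σxᵢ² + σ²/τ²).
Σxᵢyᵢ = 4·11 + 2·6 + 1·4 + 4·10 = 100; Σxᵢ² = 37; σ²/τ² = 0.5.
β̂_MAP = 100 / (37 + 0.5) = 100/37.5 ≈ 2.667.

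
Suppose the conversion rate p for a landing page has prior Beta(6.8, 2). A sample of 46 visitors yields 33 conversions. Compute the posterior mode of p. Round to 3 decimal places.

p̂_MAP = 0.735

Prior: Beta(6.8, 2).
Data: 33 successes in 46 trials. The binomial likelihood contributes p^33(1−p)^13, so the posterior is Beta(6.8+33, 2+13) = Beta(39.8, 15).
For Beta(a, b) with a, b > 1 the mode is (a−1)/(a+b−2) = 38.8/52.8 ≈ 0.735.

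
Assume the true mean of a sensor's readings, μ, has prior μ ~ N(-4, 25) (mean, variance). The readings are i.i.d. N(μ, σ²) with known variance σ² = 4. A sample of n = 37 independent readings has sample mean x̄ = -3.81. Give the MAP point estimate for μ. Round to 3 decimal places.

n = 37, x̄ = -3.81.
For a Normal prior and Normal likelihood with known variance, the posterior is Normal; its mode equals its mean, the precision-weighted average.
Prior precision 1/σ₀² = 1/25 = 0.04; data precision n/σ² = 37/4 = 9.25.
μ̂ = (0.04·(-4) + 9.25·(-3.81)) / (0.04 + 9.25) = (-35.4025)/9.29 = -14161/3716 ≈ -3.811.

μ̂_MAP = -3.811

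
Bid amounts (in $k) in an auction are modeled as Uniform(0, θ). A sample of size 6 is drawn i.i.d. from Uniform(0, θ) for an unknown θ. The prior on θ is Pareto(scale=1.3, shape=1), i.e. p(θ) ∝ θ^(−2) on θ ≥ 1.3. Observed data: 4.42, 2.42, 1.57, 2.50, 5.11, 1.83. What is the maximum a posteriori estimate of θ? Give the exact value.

The Uniform(0, θ) likelihood is θ^(−n) for θ ≥ max(xᵢ), zero otherwise. Here max(xᵢ) = 5.11.
Posterior ∝ θ^(−2) · θ^(−6) = θ^(−8) on θ ≥ max(1.3, 5.11) = 5.11.
This density is strictly decreasing in θ, so the posterior mode lies at the lower boundary of the support.

θ̂_MAP = 5.11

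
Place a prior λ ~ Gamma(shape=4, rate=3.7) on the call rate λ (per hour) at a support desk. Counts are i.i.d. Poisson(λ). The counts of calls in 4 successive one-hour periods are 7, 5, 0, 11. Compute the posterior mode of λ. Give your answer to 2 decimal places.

λ̂_MAP = 3.38

Σxᵢ = 7+5+0+11 = 23, with n = 4.
Posterior ∝ λ^3e^(−3.7λ) · λ^23e^(−4λ) = λ^26e^(−7.7λ), i.e. Gamma(shape=27, rate=7.7).
The mode of a Gamma(a, b) with a ≥ 1 (shape–rate) is (a−1)/b = 26/7.7 ≈ 3.38.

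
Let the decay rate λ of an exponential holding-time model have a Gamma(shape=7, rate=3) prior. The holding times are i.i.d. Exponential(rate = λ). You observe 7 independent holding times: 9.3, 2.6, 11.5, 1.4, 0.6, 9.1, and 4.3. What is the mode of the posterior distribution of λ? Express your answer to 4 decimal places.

λ̂_MAP = 0.3110

The Exponential(rate=λ) likelihood is ∝ λ^n e^(−λΣtᵢ). Here n = 7 and Σtᵢ = 9.3 + 2.6 + 11.5 + 1.4 + 0.6 + 9.1 + 4.3 = 38.8.
Posterior ∝ λ^6e^(−3λ) · λ^7e^(−38.8λ) = λ^13e^(−41.8λ), i.e. Gamma(14, 41.8).
Mode = (a−1)/b = 13/41.8 ≈ 0.3110.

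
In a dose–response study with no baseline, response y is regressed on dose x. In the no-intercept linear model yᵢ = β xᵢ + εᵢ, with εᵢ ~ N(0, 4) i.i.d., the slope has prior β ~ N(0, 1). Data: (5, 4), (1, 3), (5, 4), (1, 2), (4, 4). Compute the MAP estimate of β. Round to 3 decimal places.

β̂_MAP = 0.847

log p(β | y) = −Σ(yᵢ − βxᵢ)²/(2·4) − β²/(2·1) + const.
Setting the derivative to zero: Σxᵢ(yᵢ − βxᵢ)/4 − β/1 = 0, so β = Σxᵢyᵢ / (Σxᵢ² + σ²/τ²).
Σxᵢyᵢ = 5·4 + 1·3 + 5·4 + 1·2 + 4·4 = 61; Σxᵢ² = 68; σ²/τ² = 4.
β̂_MAP = 61 / (68 + 4) = 61/72 ≈ 0.847.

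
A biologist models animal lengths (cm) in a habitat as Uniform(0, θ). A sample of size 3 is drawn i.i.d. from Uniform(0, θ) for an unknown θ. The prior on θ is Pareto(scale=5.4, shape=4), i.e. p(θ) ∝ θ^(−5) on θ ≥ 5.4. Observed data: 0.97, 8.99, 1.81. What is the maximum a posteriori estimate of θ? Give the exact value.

θ̂_MAP = 8.99

The Uniform(0, θ) likelihood is θ^(−n) for θ ≥ max(xᵢ), zero otherwise. Here max(xᵢ) = 8.99.
Posterior ∝ θ^(−5) · θ^(−3) = θ^(−8) on θ ≥ max(5.4, 8.99) = 8.99.
This density is strictly decreasing in θ, so the posterior mode lies at the lower boundary of the support.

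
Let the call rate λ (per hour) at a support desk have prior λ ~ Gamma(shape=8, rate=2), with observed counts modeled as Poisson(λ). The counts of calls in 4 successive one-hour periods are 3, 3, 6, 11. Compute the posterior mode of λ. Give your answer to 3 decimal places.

Σxᵢ = 3+3+6+11 = 23, with n = 4.
Posterior ∝ λ^7e^(−2λ) · λ^23e^(−4λ) = λ^30e^(−6λ), i.e. Gamma(shape=31, rate=6).
The mode of a Gamma(a, b) with a ≥ 1 (shape–rate) is (a−1)/b = 30/6 ≈ 5.000.

λ̂_MAP = 5.000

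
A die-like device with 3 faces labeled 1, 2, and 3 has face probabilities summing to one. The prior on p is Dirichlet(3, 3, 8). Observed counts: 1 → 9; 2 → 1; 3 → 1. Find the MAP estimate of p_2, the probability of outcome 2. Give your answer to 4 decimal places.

MAP estimate: 0.1364

The posterior is Dirichlet(αᵢ + nᵢ) = Dirichlet(12, 4, 9).
For a Dirichlet(a₁,…,a_K) with all aᵢ > 1, the mode has j-th component (aⱼ − 1)/(Σaᵢ − K).
Here Σaᵢ = 25 and K = 3, so p_2 = (4 − 1)/(25 − 3) = 3/22 ≈ 0.1364.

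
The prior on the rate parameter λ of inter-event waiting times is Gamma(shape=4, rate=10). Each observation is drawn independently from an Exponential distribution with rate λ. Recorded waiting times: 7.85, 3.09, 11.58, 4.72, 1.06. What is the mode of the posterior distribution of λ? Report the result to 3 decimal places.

λ̂_MAP = 0.209

The Exponential(rate=λ) likelihood is ∝ λ^n e^(−λΣtᵢ). Here n = 5 and Σtᵢ = 7.85 + 3.09 + 11.58 + 4.72 + 1.06 = 28.30.
Posterior ∝ λ^3e^(−10λ) · λ^5e^(−28.30λ) = λ^8e^(−38.30λ), i.e. Gamma(9, 38.30).
Mode = (a−1)/b = 8/38.30 ≈ 0.209.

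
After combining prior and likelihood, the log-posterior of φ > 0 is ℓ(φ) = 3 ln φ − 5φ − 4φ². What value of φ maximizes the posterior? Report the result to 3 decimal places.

ℓ'(φ) = 3/φ − 5 − 8φ. Setting this to zero and multiplying by φ: 8φ² + 5φ − 3 = 0.
φ = (−5 + √(5² + 4·8·3)) / (2·8) = (−5 + √121) / 16 = (−5 + 11)/16 = 3/8.
ℓ''(φ) = −3/φ² − 8 < 0, confirming a maximum.

φ̂_MAP = 0.375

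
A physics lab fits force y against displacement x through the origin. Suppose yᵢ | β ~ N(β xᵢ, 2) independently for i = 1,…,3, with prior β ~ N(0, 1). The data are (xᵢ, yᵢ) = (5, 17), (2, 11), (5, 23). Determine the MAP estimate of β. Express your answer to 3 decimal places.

β̂_MAP = 3.964

log p(β | y) = −Σ(yᵢ − βxᵢ)²/(2·2) − β²/(2·1) + const.
Setting the derivative to zero: Σxᵢ(yᵢ − βxᵢ)/2 − β/1 = 0, so β = Σxᵢyᵢ / (Σxᵢ² + σ²/τ²).
Σxᵢyᵢ = 5·17 + 2·11 + 5·23 = 222; Σxᵢ² = 54; σ²/τ² = 2.
β̂_MAP = 222 / (54 + 2) = 222/56 ≈ 3.964.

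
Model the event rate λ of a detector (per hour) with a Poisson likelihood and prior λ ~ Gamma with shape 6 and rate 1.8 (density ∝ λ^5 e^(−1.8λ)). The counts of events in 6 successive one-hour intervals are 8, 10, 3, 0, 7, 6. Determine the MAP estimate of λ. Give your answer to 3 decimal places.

λ̂_MAP = 5.000

Σxᵢ = 8+10+3+0+7+6 = 34, with n = 6.
Posterior ∝ λ^5e^(−1.8λ) · λ^34e^(−6λ) = λ^39e^(−7.8λ), i.e. Gamma(shape=40, rate=7.8).
The mode of a Gamma(a, b) with a ≥ 1 (shape–rate) is (a−1)/b = 39/7.8 ≈ 5.000.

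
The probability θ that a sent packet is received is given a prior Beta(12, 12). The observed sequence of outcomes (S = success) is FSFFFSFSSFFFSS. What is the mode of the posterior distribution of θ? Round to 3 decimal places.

θ̂_MAP = 0.472

Prior: Beta(12, 12).
Data: 6 successes in 14 trials (from the sequence). The binomial likelihood contributes θ^6(1−θ)^8, so the posterior is Beta(12+6, 12+8) = Beta(18, 20).
For Beta(a, b) with a, b > 1 the mode is (a−1)/(a+b−2) = 17/36 ≈ 0.472.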